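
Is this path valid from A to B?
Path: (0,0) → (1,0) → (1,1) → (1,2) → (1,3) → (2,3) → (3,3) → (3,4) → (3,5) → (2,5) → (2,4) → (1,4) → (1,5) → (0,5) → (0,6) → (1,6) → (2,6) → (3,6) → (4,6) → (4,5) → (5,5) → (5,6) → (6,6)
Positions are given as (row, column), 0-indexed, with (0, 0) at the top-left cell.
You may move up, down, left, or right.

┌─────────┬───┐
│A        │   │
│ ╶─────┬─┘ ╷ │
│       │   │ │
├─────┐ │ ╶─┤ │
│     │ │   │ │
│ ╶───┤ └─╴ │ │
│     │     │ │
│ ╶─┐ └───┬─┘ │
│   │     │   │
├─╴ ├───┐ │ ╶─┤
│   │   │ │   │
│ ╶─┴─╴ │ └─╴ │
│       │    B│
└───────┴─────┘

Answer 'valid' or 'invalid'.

Checking path validity:
Result: All consecutive moves are passable.

valid

Correct solution:

┌─────────┬───┐
│A        │↱ ↓│
│ ╶─────┬─┘ ╷ │
│↳ → → ↓│↱ ↑│↓│
├─────┐ │ ╶─┤ │
│     │↓│↑ ↰│↓│
│ ╶───┤ └─╴ │ │
│     │↳ → ↑│↓│
│ ╶─┐ └───┬─┘ │
│   │     │↓ ↲│
├─╴ ├───┐ │ ╶─┤
│   │   │ │↳ ↓│
│ ╶─┴─╴ │ └─╴ │
│       │    B│
└───────┴─────┘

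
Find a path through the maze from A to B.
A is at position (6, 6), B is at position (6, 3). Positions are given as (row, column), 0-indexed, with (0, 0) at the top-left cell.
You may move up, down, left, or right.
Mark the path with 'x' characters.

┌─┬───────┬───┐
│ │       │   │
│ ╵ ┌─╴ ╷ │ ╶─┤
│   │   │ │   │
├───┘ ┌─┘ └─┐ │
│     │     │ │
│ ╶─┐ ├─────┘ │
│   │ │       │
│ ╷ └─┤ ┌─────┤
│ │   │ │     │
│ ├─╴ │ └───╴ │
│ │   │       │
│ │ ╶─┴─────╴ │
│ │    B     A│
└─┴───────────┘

Finding the shortest path from (6, 6) to (6, 3):
Path length: 3 steps
Directions: left → left → left

Solution:

┌─┬───────┬───┐
│ │       │   │
│ ╵ ┌─╴ ╷ │ ╶─┤
│   │   │ │   │
├───┘ ┌─┘ └─┐ │
│     │     │ │
│ ╶─┐ ├─────┘ │
│   │ │       │
│ ╷ └─┤ ┌─────┤
│ │   │ │     │
│ ├─╴ │ └───╴ │
│ │   │       │
│ │ ╶─┴─────╴ │
│ │    B x x A│
└─┴───────────┘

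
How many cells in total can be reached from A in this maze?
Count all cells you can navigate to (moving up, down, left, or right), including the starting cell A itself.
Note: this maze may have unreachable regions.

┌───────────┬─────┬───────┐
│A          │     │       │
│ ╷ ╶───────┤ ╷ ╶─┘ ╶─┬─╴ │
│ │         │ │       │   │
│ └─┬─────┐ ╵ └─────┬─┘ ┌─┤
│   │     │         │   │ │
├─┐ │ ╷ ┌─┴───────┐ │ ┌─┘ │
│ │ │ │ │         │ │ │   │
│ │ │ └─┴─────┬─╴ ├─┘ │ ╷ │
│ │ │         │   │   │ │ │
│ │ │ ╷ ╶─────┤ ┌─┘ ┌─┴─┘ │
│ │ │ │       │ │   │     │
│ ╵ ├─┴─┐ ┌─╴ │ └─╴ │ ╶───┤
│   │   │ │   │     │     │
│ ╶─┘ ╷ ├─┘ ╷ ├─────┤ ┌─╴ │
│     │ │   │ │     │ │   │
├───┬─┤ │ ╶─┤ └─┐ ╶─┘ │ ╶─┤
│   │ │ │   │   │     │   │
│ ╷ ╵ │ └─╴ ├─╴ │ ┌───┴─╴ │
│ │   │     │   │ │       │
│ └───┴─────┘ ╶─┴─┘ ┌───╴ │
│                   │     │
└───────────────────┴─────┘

Using BFS/flood-fill to find all reachable cells from A:
Maze size: 11 × 13 = 143 total cells
All cells are reachable — the maze is fully connected.
Reachable cells: 143

Reachable region (· marks reachable cells):

┌───────────┬─────┬───────┐
│A · · · · ·│· · ·│· · · ·│
│ ╷ ╶───────┤ ╷ ╶─┘ ╶─┬─╴ │
│·│· · · · ·│·│· · · ·│· ·│
│ └─┬─────┐ ╵ └─────┬─┘ ┌─┤
│· ·│· · ·│· · · · ·│· ·│·│
├─┐ │ ╷ ┌─┴───────┐ │ ┌─┘ │
│·│·│·│·│· · · · ·│·│·│· ·│
│ │ │ └─┴─────┬─╴ ├─┘ │ ╷ │
│·│·│· · · · ·│· ·│· ·│·│·│
│ │ │ ╷ ╶─────┤ ┌─┘ ┌─┴─┘ │
│·│·│·│· · · ·│·│· ·│· · ·│
│ ╵ ├─┴─┐ ┌─╴ │ └─╴ │ ╶───┤
│· ·│· ·│·│· ·│· · ·│· · ·│
│ ╶─┘ ╷ ├─┘ ╷ ├─────┤ ┌─╴ │
│· · ·│·│· ·│·│· · ·│·│· ·│
├───┬─┤ │ ╶─┤ └─┐ ╶─┘ │ ╶─┤
│· ·│·│·│· ·│· ·│· · ·│· ·│
│ ╷ ╵ │ └─╴ ├─╴ │ ┌───┴─╴ │
│·│· ·│· · ·│· ·│·│· · · ·│
│ └───┴─────┘ ╶─┴─┘ ┌───╴ │
│· · · · · · · · · ·│· · ·│
└───────────────────┴─────┘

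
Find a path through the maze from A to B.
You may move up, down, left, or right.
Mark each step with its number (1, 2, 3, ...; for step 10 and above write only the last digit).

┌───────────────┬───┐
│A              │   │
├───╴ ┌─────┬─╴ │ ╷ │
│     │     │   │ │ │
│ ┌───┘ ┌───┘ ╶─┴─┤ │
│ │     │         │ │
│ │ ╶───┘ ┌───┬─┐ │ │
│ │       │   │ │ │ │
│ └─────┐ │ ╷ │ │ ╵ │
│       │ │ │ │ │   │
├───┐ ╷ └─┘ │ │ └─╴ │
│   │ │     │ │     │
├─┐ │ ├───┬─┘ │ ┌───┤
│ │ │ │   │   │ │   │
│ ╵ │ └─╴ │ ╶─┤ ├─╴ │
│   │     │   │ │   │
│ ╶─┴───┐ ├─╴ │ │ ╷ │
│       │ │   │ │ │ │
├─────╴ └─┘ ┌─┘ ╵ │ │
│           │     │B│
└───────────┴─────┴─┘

Finding the shortest path through the maze:
Path length: 28 steps
Directions: right → right → right → right → right → right → right → down → left → down → right → right → down → down → right → down → left → left → down → down → down → down → right → up → up → right → down → down

Solution:

┌───────────────┬───┐
│A 1 2 3 4 5 6 7│   │
├───╴ ┌─────┬─╴ │ ╷ │
│     │     │9 8│ │ │
│ ┌───┘ ┌───┘ ╶─┴─┤ │
│ │     │    0 1 2│ │
│ │ ╶───┘ ┌───┬─┐ │ │
│ │       │   │ │3│ │
│ └─────┐ │ ╷ │ │ ╵ │
│       │ │ │ │ │4 5│
├───┐ ╷ └─┘ │ │ └─╴ │
│   │ │     │ │8 7 6│
├─┐ │ ├───┬─┘ │ ┌───┤
│ │ │ │   │   │9│   │
│ ╵ │ └─╴ │ ╶─┤ ├─╴ │
│   │     │   │0│5 6│
│ ╶─┴───┐ ├─╴ │ │ ╷ │
│       │ │   │1│4│7│
├─────╴ └─┘ ┌─┘ ╵ │ │
│           │  2 3│B│
└───────────┴─────┴─┘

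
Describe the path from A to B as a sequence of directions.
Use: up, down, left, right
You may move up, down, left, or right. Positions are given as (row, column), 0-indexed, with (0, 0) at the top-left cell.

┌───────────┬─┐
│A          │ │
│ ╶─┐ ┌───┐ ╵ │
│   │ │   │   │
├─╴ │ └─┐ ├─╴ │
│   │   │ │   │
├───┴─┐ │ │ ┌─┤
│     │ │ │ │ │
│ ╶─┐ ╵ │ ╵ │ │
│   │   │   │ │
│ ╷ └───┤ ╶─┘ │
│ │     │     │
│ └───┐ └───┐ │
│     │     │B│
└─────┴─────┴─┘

Finding the path and converting it to directions:
Path through cells: (0,0) → (0,1) → (0,2) → (0,3) → (0,4) → (0,5) → (1,5) → (1,6) → (2,6) → (2,5) → (3,5) → (4,5) → (4,4) → (5,4) → (5,5) → (5,6) → (6,6)
Directions: right, right, right, right, right, down, right, down, left, down, down, left, down, right, right, down

Solution:

┌───────────┬─┐
│A → → → → ↓│ │
│ ╶─┐ ┌───┐ ╵ │
│   │ │   │↳ ↓│
├─╴ │ └─┐ ├─╴ │
│   │   │ │↓ ↲│
├───┴─┐ │ │ ┌─┤
│     │ │ │↓│ │
│ ╶─┐ ╵ │ ╵ │ │
│   │   │↓ ↲│ │
│ ╷ └───┤ ╶─┘ │
│ │     │↳ → ↓│
│ └───┐ └───┐ │
│     │     │B│
└─────┴─────┴─┘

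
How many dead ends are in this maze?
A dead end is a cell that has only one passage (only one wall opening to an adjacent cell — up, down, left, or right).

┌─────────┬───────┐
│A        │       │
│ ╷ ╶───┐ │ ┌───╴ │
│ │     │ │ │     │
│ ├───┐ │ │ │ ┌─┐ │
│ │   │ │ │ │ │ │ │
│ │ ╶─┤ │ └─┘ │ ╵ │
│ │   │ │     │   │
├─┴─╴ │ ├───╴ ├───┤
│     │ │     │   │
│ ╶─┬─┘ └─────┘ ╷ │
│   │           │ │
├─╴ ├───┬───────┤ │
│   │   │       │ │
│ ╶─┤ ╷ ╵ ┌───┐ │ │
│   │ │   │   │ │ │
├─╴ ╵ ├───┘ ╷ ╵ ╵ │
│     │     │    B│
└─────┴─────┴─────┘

Checking each cell for number of passages:

Dead ends found at positions:
  (2, 2)
  (2, 5)
  (2, 7)
  (3, 0)
  (4, 4)
  (5, 2)
  (8, 0)
  (8, 3)
Total dead ends: 8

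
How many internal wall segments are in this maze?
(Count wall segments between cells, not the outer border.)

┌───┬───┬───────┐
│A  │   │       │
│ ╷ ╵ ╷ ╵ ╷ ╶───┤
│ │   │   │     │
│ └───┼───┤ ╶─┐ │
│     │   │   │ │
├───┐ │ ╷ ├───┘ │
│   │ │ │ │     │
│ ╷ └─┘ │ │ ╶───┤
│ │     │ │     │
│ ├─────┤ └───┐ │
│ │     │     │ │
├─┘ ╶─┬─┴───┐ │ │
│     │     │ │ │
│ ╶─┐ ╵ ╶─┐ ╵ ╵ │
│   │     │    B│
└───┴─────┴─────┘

Counting internal wall segments:
Total internal walls: 49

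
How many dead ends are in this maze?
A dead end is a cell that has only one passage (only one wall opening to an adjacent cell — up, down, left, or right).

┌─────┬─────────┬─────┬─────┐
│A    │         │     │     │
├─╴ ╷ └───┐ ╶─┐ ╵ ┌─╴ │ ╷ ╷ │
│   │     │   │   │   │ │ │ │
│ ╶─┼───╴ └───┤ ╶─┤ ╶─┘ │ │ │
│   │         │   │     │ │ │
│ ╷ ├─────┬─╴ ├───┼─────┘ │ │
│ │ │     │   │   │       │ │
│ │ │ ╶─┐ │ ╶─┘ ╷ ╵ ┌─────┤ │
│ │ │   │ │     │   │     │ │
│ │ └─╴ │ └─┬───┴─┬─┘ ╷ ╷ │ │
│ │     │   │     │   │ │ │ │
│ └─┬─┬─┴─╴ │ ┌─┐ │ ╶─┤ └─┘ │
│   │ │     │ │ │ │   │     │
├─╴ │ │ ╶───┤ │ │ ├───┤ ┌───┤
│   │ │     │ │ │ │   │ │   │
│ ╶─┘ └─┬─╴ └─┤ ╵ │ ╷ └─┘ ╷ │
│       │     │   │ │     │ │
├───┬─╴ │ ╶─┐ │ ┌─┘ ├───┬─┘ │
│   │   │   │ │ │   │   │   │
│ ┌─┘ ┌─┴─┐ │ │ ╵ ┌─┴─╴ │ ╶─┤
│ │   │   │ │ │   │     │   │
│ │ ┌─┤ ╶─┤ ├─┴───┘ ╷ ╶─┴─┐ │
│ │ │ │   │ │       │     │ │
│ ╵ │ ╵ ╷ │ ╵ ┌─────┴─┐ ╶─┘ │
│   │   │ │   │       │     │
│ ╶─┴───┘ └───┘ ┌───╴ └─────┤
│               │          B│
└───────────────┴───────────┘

Checking each cell for number of passages:

Dead ends found at positions:
  (0, 0)
  (0, 3)
  (1, 6)
  (2, 2)
  (2, 8)
  (5, 12)
  (6, 2)
  (6, 7)
  (6, 10)
  (7, 6)
  (7, 11)
  (9, 1)
  (9, 10)
  (10, 4)
  (10, 6)
  (11, 2)
  (11, 12)
  (13, 8)
  (13, 13)
Total dead ends: 19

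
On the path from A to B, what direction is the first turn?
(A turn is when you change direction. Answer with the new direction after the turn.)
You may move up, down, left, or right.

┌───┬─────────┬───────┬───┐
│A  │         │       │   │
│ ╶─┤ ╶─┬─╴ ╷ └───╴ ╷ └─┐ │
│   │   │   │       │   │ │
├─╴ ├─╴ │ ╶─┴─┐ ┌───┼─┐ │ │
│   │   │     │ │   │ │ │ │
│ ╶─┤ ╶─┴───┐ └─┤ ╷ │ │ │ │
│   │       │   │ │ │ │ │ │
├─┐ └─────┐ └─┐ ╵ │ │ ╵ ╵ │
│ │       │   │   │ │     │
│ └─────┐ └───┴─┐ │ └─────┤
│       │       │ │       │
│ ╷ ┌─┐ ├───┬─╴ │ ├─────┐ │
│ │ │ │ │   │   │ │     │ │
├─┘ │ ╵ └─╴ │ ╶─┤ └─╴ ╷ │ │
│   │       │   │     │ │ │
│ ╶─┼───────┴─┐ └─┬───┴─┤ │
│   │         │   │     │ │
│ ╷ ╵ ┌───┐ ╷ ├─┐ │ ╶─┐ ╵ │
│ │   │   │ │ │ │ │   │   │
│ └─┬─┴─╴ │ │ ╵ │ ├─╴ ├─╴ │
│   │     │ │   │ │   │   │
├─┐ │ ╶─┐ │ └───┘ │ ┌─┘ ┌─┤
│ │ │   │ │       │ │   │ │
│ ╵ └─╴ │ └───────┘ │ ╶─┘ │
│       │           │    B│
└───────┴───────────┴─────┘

Directions: down, right, down, left, down, right, down, right, right, right, down, right, right, right, down, left, down, right, down, right, down, down, down, left, left, left, up, up, up, left, left, left, down, left, up, left, down, down, right, down, down, right, right, up, left, up, right, right, down, down, right, right, right, right, right, up, up, right, up, left, up, right, right, down, right, down, left, down, left, down, right, right
First turn direction: right

Solution:

┌───┬─────────┬───────┬───┐
│A  │         │       │   │
│ ╶─┤ ╶─┬─╴ ╷ └───╴ ╷ └─┐ │
│↳ ↓│   │   │       │   │ │
├─╴ ├─╴ │ ╶─┴─┐ ┌───┼─┐ │ │
│↓ ↲│   │     │ │   │ │ │ │
│ ╶─┤ ╶─┴───┐ └─┤ ╷ │ │ │ │
│↳ ↓│       │   │ │ │ │ │ │
├─┐ └─────┐ └─┐ ╵ │ │ ╵ ╵ │
│ │↳ → → ↓│   │   │ │     │
│ └─────┐ └───┴─┐ │ └─────┤
│       │↳ → → ↓│ │       │
│ ╷ ┌─┐ ├───┬─╴ │ ├─────┐ │
│ │ │ │ │   │↓ ↲│ │     │ │
├─┘ │ ╵ └─╴ │ ╶─┤ └─╴ ╷ │ │
│   │       │↳ ↓│     │ │ │
│ ╶─┼───────┴─┐ └─┬───┴─┤ │
│↓ ↰│↓ ← ← ↰  │↳ ↓│↱ → ↓│ │
│ ╷ ╵ ┌───┐ ╷ ├─┐ │ ╶─┐ ╵ │
│↓│↑ ↲│   │↑│ │ │↓│↑ ↰│↳ ↓│
│ └─┬─┴─╴ │ │ ╵ │ ├─╴ ├─╴ │
│↳ ↓│↱ → ↓│↑│   │↓│↱ ↑│↓ ↲│
├─┐ │ ╶─┐ │ └───┘ │ ┌─┘ ┌─┤
│ │↓│↑ ↰│↓│↑ ← ← ↲│↑│↓ ↲│ │
│ ╵ └─╴ │ └───────┘ │ ╶─┘ │
│  ↳ → ↑│↳ → → → → ↑│↳ → B│
└───────┴───────────┴─────┘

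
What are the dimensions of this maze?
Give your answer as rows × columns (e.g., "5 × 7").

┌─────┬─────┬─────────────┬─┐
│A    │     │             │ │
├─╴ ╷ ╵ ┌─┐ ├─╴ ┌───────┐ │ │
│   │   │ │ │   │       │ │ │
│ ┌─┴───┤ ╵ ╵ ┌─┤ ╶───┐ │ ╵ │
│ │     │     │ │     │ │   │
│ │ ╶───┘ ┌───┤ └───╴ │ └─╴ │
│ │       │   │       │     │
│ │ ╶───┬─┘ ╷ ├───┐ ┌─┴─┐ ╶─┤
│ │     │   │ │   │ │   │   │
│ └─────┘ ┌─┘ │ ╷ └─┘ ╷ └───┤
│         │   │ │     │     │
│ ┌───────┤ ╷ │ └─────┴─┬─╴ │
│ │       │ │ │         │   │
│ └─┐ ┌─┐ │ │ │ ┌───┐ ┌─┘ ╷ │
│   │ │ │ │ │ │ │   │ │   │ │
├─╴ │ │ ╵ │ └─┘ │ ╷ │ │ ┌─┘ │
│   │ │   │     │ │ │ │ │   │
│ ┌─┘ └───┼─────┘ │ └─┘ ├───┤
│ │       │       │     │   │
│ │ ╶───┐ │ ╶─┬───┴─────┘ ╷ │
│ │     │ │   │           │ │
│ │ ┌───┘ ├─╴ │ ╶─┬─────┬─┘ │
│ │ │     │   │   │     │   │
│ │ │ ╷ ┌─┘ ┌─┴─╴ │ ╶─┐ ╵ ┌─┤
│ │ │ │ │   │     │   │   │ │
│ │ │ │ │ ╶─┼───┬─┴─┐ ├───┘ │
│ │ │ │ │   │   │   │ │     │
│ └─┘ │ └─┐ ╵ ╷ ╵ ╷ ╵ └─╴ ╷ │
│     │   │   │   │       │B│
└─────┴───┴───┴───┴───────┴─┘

Counting the maze dimensions:
Rows (vertical): 15
Columns (horizontal): 14
Dimensions: 15 × 14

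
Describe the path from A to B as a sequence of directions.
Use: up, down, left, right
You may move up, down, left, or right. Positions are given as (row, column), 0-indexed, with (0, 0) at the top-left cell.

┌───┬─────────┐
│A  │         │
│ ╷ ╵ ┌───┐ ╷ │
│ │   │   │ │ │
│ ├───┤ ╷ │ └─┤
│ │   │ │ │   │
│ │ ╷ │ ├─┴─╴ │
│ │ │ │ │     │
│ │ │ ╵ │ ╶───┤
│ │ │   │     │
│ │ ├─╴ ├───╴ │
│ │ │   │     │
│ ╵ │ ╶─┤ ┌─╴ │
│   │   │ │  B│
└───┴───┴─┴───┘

Finding the path and converting it to directions:
Path through cells: (0,0) → (0,1) → (1,1) → (1,2) → (0,2) → (0,3) → (0,4) → (0,5) → (1,5) → (2,5) → (2,6) → (3,6) → (3,5) → (3,4) → (4,4) → (4,5) → (4,6) → (5,6) → (6,6)
Directions: right, down, right, up, right, right, right, down, down, right, down, left, left, down, right, right, down, down

Solution:

┌───┬─────────┐
│A ↓│↱ → → ↓  │
│ ╷ ╵ ┌───┐ ╷ │
│ │↳ ↑│   │↓│ │
│ ├───┤ ╷ │ └─┤
│ │   │ │ │↳ ↓│
│ │ ╷ │ ├─┴─╴ │
│ │ │ │ │↓ ← ↲│
│ │ │ ╵ │ ╶───┤
│ │ │   │↳ → ↓│
│ │ ├─╴ ├───╴ │
│ │ │   │    ↓│
│ ╵ │ ╶─┤ ┌─╴ │
│   │   │ │  B│
└───┴───┴─┴───┘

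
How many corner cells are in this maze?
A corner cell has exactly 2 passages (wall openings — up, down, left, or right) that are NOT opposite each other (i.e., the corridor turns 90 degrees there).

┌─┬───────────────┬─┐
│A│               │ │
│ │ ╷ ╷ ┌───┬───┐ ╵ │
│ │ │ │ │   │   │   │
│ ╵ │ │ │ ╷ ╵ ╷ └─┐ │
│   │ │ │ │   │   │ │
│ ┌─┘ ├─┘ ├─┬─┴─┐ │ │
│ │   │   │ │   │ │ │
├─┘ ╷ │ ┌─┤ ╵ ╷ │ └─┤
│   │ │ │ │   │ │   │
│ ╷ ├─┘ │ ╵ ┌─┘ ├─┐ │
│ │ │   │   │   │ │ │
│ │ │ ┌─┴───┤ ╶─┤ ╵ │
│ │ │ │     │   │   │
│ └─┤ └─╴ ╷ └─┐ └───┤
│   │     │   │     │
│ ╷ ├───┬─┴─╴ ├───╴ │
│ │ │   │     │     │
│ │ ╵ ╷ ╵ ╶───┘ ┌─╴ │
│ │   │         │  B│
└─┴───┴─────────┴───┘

Counting corner cells (2 non-opposite passages):
Total corners: 49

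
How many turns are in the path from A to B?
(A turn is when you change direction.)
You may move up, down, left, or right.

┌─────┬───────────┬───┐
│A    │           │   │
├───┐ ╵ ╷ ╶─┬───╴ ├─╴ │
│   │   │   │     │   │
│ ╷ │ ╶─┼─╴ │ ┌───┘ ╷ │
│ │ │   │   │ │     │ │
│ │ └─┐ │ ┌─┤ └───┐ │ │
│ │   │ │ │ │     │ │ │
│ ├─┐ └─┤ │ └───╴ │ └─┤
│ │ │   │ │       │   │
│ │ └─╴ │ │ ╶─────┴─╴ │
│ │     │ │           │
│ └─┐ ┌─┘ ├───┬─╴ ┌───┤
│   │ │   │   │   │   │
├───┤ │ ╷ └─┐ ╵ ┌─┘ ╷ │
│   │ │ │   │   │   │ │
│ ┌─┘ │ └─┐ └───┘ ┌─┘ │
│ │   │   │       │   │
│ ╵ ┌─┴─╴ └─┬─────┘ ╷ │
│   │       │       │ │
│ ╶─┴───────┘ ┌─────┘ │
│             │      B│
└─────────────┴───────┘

Directions: right, right, down, right, up, right, down, right, down, left, down, down, down, down, down, right, down, right, right, right, up, right, up, right, down, down, down, down
Number of turns: 17

Solution:

┌─────┬───────────┬───┐
│A → ↓│↱ ↓        │   │
├───┐ ╵ ╷ ╶─┬───╴ ├─╴ │
│   │↳ ↑│↳ ↓│     │   │
│ ╷ │ ╶─┼─╴ │ ┌───┘ ╷ │
│ │ │   │↓ ↲│ │     │ │
│ │ └─┐ │ ┌─┤ └───┐ │ │
│ │   │ │↓│ │     │ │ │
│ ├─┐ └─┤ │ └───╴ │ └─┤
│ │ │   │↓│       │   │
│ │ └─╴ │ │ ╶─────┴─╴ │
│ │     │↓│           │
│ └─┐ ┌─┘ ├───┬─╴ ┌───┤
│   │ │  ↓│   │   │↱ ↓│
├───┤ │ ╷ └─┐ ╵ ┌─┘ ╷ │
│   │ │ │↳ ↓│   │↱ ↑│↓│
│ ┌─┘ │ └─┐ └───┘ ┌─┘ │
│ │   │   │↳ → → ↑│  ↓│
│ ╵ ┌─┴─╴ └─┬─────┘ ╷ │
│   │       │       │↓│
│ ╶─┴───────┘ ┌─────┘ │
│             │      B│
└─────────────┴───────┘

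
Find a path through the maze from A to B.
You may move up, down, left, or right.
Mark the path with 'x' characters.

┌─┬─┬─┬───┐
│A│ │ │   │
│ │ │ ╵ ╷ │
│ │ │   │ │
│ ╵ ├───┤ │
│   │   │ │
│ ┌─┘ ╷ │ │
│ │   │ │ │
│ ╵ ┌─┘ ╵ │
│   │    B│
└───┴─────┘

Finding the shortest path through the maze:
Path length: 12 steps
Directions: down → down → down → down → right → up → right → up → right → down → down → right

Solution:

┌─┬─┬─┬───┐
│A│ │ │   │
│ │ │ ╵ ╷ │
│x│ │   │ │
│ ╵ ├───┤ │
│x  │x x│ │
│ ┌─┘ ╷ │ │
│x│x x│x│ │
│ ╵ ┌─┘ ╵ │
│x x│  x B│
└───┴─────┘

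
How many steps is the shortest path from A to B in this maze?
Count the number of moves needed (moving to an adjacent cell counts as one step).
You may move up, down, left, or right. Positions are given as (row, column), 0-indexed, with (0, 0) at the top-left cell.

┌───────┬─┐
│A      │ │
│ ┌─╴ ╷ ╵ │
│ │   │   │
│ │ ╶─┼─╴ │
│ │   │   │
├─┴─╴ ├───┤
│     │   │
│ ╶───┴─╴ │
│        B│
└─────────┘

Using BFS to find shortest path:
Start: (0, 0), End: (4, 4)
Path found:
(0,0) → (0,1) → (0,2) → (1,2) → (1,1) → (2,1) → (2,2) → (3,2) → (3,1) → (3,0) → (4,0) → (4,1) → (4,2) → (4,3) → (4,4)
Number of steps: 14

Solution:

┌───────┬─┐
│A → ↓  │ │
│ ┌─╴ ╷ ╵ │
│ │↓ ↲│   │
│ │ ╶─┼─╴ │
│ │↳ ↓│   │
├─┴─╴ ├───┤
│↓ ← ↲│   │
│ ╶───┴─╴ │
│↳ → → → B│
└─────────┘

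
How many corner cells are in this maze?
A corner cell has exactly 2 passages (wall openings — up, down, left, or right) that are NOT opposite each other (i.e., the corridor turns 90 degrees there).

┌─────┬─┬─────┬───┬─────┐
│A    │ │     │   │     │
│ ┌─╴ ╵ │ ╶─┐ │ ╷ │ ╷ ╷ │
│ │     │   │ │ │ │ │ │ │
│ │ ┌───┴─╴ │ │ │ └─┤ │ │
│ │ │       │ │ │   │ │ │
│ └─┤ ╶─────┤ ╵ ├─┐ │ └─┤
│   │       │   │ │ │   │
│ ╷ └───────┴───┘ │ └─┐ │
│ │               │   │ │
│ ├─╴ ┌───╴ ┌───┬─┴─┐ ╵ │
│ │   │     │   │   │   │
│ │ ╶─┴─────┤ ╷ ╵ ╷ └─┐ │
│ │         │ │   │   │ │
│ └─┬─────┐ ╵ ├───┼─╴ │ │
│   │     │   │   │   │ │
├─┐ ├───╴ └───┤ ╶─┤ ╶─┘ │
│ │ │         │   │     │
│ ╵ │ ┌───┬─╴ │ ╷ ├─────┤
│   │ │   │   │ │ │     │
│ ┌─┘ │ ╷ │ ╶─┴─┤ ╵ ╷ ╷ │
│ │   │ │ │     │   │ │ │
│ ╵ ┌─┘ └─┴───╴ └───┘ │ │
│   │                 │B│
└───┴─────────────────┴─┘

Counting corner cells (2 non-opposite passages):
Total corners: 69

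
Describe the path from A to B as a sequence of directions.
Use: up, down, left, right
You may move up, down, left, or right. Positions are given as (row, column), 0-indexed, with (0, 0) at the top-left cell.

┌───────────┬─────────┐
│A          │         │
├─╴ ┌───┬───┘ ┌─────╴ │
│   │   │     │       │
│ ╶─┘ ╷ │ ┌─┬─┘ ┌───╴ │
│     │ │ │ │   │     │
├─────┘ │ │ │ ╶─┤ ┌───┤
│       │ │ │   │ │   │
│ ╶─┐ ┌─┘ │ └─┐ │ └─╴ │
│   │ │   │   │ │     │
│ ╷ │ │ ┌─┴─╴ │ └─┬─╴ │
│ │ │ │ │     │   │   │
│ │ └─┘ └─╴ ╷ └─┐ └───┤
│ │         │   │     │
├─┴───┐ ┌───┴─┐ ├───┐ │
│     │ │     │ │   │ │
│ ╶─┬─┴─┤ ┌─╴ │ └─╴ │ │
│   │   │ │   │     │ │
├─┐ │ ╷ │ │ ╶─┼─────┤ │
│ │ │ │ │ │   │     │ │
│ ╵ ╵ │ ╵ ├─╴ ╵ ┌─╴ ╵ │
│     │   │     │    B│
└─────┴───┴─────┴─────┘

Finding the path and converting it to directions:
Path through cells: (0,0) → (0,1) → (1,1) → (1,0) → (2,0) → (2,1) → (2,2) → (1,2) → (1,3) → (2,3) → (3,3) → (3,2) → (3,1) → (3,0) → (4,0) → (4,1) → (5,1) → (6,1) → (6,2) → (6,3) → (5,3) → (4,3) → (4,4) → (3,4) → (2,4) → (1,4) → (1,5) → (1,6) → (0,6) → (0,7) → (0,8) → (0,9) → (0,10) → (1,10) → (1,9) → (1,8) → (1,7) → (2,7) → (2,6) → (3,6) → (3,7) → (4,7) → (5,7) → (5,8) → (6,8) → (6,9) → (6,10) → (7,10) → (8,10) → (9,10) → (10,10)
Directions: right, down, left, down, right, right, up, right, down, down, left, left, left, down, right, down, down, right, right, up, up, right, up, up, up, right, right, up, right, right, right, right, down, left, left, left, down, left, down, right, down, down, right, down, right, right, down, down, down, down

Solution:

┌───────────┬─────────┐
│A ↓        │↱ → → → ↓│
├─╴ ┌───┬───┘ ┌─────╴ │
│↓ ↲│↱ ↓│↱ → ↑│↓ ← ← ↲│
│ ╶─┘ ╷ │ ┌─┬─┘ ┌───╴ │
│↳ → ↑│↓│↑│ │↓ ↲│     │
├─────┘ │ │ │ ╶─┤ ┌───┤
│↓ ← ← ↲│↑│ │↳ ↓│ │   │
│ ╶─┐ ┌─┘ │ └─┐ │ └─╴ │
│↳ ↓│ │↱ ↑│   │↓│     │
│ ╷ │ │ ┌─┴─╴ │ └─┬─╴ │
│ │↓│ │↑│     │↳ ↓│   │
│ │ └─┘ └─╴ ╷ └─┐ └───┤
│ │↳ → ↑    │   │↳ → ↓│
├─┴───┐ ┌───┴─┐ ├───┐ │
│     │ │     │ │   │↓│
│ ╶─┬─┴─┤ ┌─╴ │ └─╴ │ │
│   │   │ │   │     │↓│
├─┐ │ ╷ │ │ ╶─┼─────┤ │
│ │ │ │ │ │   │     │↓│
│ ╵ ╵ │ ╵ ├─╴ ╵ ┌─╴ ╵ │
│     │   │     │    B│
└─────┴───┴─────┴─────┘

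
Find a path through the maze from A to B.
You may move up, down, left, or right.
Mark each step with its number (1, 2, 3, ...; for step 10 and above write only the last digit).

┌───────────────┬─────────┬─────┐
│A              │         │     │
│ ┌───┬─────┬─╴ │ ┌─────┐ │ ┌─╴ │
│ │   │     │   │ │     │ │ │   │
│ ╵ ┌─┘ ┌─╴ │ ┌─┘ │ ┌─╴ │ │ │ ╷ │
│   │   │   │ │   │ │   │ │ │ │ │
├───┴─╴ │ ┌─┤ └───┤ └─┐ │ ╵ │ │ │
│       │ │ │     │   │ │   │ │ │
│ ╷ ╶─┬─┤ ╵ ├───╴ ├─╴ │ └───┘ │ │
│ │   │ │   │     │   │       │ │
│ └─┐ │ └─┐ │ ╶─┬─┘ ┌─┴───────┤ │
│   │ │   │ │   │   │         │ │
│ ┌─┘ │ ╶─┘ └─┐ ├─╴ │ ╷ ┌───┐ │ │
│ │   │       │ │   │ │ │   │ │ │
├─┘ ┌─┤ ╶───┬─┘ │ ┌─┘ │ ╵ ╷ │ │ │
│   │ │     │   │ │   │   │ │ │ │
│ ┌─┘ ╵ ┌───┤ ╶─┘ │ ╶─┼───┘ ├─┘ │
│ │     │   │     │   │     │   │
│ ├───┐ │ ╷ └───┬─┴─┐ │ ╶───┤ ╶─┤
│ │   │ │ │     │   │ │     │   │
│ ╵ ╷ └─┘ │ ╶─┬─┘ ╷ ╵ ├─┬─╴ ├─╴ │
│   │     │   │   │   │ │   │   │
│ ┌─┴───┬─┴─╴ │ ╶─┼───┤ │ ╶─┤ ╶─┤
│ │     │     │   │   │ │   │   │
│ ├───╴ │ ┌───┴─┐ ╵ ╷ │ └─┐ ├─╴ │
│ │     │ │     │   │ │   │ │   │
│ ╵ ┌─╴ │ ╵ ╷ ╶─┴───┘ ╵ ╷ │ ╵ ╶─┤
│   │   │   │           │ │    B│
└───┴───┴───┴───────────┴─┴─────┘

Finding the shortest path through the maze:
Path length: 64 steps
Directions: right → right → right → right → right → right → right → down → left → down → down → right → right → down → left → left → down → right → down → down → left → down → right → right → up → up → right → up → up → right → up → left → up → up → right → right → down → down → down → right → right → right → up → up → up → right → down → down → down → down → down → down → down → left → down → right → down → left → down → right → down → left → down → right

Solution:

┌───────────────┬─────────┬─────┐
│A 1 2 3 4 5 6 7│         │     │
│ ┌───┬─────┬─╴ │ ┌─────┐ │ ┌─╴ │
│ │   │     │9 8│ │4 5 6│ │ │5 6│
│ ╵ ┌─┘ ┌─╴ │ ┌─┘ │ ┌─╴ │ │ │ ╷ │
│   │   │   │0│   │3│  7│ │ │4│7│
├───┴─╴ │ ┌─┤ └───┤ └─┐ │ ╵ │ │ │
│       │ │ │1 2 3│2 1│8│   │3│8│
│ ╷ ╶─┬─┤ ╵ ├───╴ ├─╴ │ └───┘ │ │
│ │   │ │   │6 5 4│9 0│9 0 1 2│9│
│ └─┐ │ └─┐ │ ╶─┬─┘ ┌─┴───────┤ │
│   │ │   │ │7 8│  8│         │0│
│ ┌─┘ │ ╶─┘ └─┐ ├─╴ │ ╷ ┌───┐ │ │
│ │   │       │9│6 7│ │ │   │ │1│
├─┘ ┌─┤ ╶───┬─┘ │ ┌─┘ │ ╵ ╷ │ │ │
│   │ │     │1 0│5│   │   │ │ │2│
│ ┌─┘ ╵ ┌───┤ ╶─┘ │ ╶─┼───┘ ├─┘ │
│ │     │   │2 3 4│   │     │4 3│
│ ├───┐ │ ╷ └───┬─┴─┐ │ ╶───┤ ╶─┤
│ │   │ │ │     │   │ │     │5 6│
│ ╵ ╷ └─┘ │ ╶─┬─┘ ╷ ╵ ├─┬─╴ ├─╴ │
│   │     │   │   │   │ │   │8 7│
│ ┌─┴───┬─┴─╴ │ ╶─┼───┤ │ ╶─┤ ╶─┤
│ │     │     │   │   │ │   │9 0│
│ ├───╴ │ ┌───┴─┐ ╵ ╷ │ └─┐ ├─╴ │
│ │     │ │     │   │ │   │ │2 1│
│ ╵ ┌─╴ │ ╵ ╷ ╶─┴───┘ ╵ ╷ │ ╵ ╶─┤
│   │   │   │           │ │  3 B│
└───┴───┴───┴───────────┴─┴─────┘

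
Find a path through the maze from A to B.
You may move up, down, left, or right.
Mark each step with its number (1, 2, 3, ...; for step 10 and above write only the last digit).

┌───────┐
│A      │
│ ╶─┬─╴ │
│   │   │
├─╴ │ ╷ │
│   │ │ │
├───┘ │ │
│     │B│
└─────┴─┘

Finding the shortest path through the maze:
Path length: 6 steps
Directions: right → right → right → down → down → down

Solution:

┌───────┐
│A 1 2 3│
│ ╶─┬─╴ │
│   │  4│
├─╴ │ ╷ │
│   │ │5│
├───┘ │ │
│     │B│
└─────┴─┘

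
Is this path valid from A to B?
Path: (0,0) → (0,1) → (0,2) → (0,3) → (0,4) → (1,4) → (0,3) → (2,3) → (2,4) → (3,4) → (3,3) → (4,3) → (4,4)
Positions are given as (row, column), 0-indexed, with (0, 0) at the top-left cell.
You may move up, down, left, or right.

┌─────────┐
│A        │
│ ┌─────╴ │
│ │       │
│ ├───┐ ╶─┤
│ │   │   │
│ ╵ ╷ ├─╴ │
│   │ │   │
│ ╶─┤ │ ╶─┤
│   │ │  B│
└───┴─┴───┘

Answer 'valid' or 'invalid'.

Checking path validity:
Result: Invalid move at step 6: cannot move from (1, 4) to (0, 3).

invalid

Correct solution:

┌─────────┐
│A → → → ↓│
│ ┌─────╴ │
│ │    ↓ ↲│
│ ├───┐ ╶─┤
│ │   │↳ ↓│
│ ╵ ╷ ├─╴ │
│   │ │↓ ↲│
│ ╶─┤ │ ╶─┤
│   │ │↳ B│
└───┴─┴───┘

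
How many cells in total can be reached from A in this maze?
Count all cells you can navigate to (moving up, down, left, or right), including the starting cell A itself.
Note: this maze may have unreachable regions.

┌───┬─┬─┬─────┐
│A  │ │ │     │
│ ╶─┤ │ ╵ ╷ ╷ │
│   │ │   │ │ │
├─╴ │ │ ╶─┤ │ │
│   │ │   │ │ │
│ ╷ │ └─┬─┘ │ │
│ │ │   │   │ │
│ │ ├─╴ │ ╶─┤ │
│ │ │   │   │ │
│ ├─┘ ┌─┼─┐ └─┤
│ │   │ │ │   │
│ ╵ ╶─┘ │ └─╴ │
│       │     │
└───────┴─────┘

Using BFS/flood-fill to find all reachable cells from A:
Maze size: 7 × 7 = 49 total cells
24 cell(s) are walled off and cannot be reached from A.
Reachable cells: 25

Reachable region (· marks reachable cells):

┌───┬─┬─┬─────┐
│A ·│·│ │     │
│ ╶─┤ │ ╵ ╷ ╷ │
│· ·│·│   │ │ │
├─╴ │ │ ╶─┤ │ │
│· ·│·│   │ │ │
│ ╷ │ └─┬─┘ │ │
│·│·│· ·│   │ │
│ │ ├─╴ │ ╶─┤ │
│·│·│· ·│   │ │
│ ├─┘ ┌─┼─┐ └─┤
│·│· ·│·│ │   │
│ ╵ ╶─┘ │ └─╴ │
│· · · ·│     │
└───────┴─────┘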